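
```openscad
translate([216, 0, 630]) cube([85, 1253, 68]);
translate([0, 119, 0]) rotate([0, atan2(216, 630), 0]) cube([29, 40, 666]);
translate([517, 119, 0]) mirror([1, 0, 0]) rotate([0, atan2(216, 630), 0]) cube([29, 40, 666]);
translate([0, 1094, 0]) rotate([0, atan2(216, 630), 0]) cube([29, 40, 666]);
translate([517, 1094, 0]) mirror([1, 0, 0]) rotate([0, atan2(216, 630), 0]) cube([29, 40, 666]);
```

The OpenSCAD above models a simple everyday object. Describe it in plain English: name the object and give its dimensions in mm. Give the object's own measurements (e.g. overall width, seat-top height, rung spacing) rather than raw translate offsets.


A sawhorse. A 85×1253×68 mm beam (x, y, z) sits on two A-frame leg pairs. Each pair is two raked legs of 29×40 mm section (40 mm along y) splaying symmetrically in x. Each leg rises 630 mm vertically over 216 mm of horizontal reach and is 666 mm long along its own axis. Every leg's outer bottom edge rests on the floor and its outer top edge meets a bottom edge of the beam — the left legs (tilting toward +x) meet the beam's −x bottom edge, the right legs (their mirror images, tilting toward −x) meet its +x bottom edge — so the leg tops tuck under the beam, the beam's underside is 630 mm above the floor, and the feet are 517 mm apart outside-to-outside with the beam centred between them. The two leg pairs are set in 119 mm from either end of the beam.


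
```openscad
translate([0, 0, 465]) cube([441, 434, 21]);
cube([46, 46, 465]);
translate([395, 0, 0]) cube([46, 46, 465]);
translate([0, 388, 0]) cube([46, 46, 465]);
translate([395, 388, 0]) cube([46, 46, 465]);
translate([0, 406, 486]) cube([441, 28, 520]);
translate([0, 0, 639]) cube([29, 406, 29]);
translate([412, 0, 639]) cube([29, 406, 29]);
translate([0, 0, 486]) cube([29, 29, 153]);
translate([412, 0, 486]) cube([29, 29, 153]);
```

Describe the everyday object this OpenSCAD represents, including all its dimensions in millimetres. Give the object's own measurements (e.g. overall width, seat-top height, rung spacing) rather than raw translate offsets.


A chair. The seat is a 441×434×21 mm slab with its top at z = 486 mm, on four 46×46 mm corner legs (flush with the seat edges, standing on z = 0). A flat backrest 28 mm thick, 520 mm tall, spans the full seat width and rises from the seat top along its +y edge, rear face flush with the rear of the seat. Two armrests of 29×29 mm section run along each side from the seat's front edge to the front of the backrest, top faces 182 mm above the seat top and outer faces flush with the seat's x-edges; a 29×29 mm post under the front of each armrest stands on the seat at the front corner.


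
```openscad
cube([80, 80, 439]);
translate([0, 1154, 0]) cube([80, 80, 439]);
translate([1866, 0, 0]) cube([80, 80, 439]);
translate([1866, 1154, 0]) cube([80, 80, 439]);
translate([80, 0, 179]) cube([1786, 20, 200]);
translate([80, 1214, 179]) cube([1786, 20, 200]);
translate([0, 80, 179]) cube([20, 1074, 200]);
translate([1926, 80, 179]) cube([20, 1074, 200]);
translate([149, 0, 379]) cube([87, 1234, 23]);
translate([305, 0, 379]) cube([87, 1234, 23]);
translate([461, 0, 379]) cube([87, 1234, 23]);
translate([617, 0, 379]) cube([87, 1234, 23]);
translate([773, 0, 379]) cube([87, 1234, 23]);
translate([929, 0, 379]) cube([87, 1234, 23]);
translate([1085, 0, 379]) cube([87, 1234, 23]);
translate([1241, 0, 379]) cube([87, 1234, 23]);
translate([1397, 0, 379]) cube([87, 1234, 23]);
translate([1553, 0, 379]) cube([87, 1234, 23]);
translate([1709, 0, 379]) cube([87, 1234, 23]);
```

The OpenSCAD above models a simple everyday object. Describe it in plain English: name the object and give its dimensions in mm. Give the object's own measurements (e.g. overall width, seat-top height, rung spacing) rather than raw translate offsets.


A bed frame 1946 mm long (x) by 1234 mm wide (y). Four 80×80 mm corner posts, 439 mm tall, at the corners of the footprint. Four rails of 20 mm thickness and 200 mm height run between adjacent posts with their undersides at z = 179 mm, their outer faces flush with the outside of the frame (the two x-running rails run between the posts' inner faces; the two y-running rails run between the posts' inner faces). 11 slats, each 87 mm wide (x) and 23 mm thick, lie across the top of the two x-running rails, running the full 1234 mm width of the frame in y; along x they sit between the end posts with a 69 mm gap after the −x posts and between neighbouring slats, leaving 70 mm before the +x posts.


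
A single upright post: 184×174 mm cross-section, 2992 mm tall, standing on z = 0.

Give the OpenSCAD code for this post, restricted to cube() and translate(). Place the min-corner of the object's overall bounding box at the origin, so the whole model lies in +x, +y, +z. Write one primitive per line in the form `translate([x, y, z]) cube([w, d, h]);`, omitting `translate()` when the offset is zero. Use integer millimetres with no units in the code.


cube([184, 174, 2992]);


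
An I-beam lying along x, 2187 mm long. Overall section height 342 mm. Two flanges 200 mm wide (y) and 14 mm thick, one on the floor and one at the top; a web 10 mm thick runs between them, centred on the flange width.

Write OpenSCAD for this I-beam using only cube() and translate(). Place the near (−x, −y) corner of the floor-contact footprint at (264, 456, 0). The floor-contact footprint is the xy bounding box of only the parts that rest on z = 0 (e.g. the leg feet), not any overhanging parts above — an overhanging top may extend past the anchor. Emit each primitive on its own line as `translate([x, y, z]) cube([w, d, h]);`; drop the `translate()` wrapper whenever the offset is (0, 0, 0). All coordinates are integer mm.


translate([264, 456, 0]) cube([2187, 200, 14]);
translate([264, 551, 14]) cube([2187, 10, 314]);
translate([264, 456, 328]) cube([2187, 200, 14]);


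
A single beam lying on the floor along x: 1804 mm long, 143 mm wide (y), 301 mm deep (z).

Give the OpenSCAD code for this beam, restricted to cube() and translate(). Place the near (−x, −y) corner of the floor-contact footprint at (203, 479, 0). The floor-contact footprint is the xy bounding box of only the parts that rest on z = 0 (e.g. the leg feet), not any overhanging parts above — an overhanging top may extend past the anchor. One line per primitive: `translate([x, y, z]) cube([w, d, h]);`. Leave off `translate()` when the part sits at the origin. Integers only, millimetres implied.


translate([203, 479, 0]) cube([1804, 143, 301]);


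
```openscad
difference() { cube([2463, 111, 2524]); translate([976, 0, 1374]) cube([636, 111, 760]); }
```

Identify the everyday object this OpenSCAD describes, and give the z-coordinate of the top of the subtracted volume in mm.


A wall with a window opening. The window head height is 2134 mm.

A wall with a rectangular opening subtracted — a window. Sill at z = 1374, opening 760 mm tall, so the head is at 1374 + 760 = 2134 mm.


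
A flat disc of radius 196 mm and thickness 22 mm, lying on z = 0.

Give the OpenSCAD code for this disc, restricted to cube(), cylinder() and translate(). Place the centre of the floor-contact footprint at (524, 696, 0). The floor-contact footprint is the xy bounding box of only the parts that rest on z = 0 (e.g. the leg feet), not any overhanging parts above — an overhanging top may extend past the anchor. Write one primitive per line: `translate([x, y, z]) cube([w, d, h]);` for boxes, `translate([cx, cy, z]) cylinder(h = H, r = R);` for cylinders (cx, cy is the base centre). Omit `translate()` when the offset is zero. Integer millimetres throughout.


translate([524, 696, 0]) cylinder(h = 22, r = 196);


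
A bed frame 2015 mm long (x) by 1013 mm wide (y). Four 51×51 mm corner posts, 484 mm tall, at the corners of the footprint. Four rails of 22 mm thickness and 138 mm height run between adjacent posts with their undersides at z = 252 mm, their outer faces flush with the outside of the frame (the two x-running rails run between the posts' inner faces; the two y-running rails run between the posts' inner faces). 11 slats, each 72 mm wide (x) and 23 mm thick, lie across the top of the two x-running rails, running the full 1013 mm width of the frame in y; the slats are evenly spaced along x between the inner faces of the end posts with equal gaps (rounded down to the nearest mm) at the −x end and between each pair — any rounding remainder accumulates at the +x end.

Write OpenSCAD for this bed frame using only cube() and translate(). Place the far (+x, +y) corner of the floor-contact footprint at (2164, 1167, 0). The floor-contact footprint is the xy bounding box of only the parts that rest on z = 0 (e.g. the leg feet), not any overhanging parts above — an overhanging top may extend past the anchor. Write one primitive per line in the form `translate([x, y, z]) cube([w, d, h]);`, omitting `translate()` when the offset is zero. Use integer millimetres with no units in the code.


// slat z = rail_z + rail_h = 252 + 138 = 390
// slat gap = ⌊(1913 − 11·72) / 12⌋ = 93
translate([149, 154, 0]) cube([51, 51, 484]);
translate([149, 1116, 0]) cube([51, 51, 484]);
translate([2113, 154, 0]) cube([51, 51, 484]);
translate([2113, 1116, 0]) cube([51, 51, 484]);
translate([200, 154, 252]) cube([1913, 22, 138]);
translate([200, 1145, 252]) cube([1913, 22, 138]);
translate([149, 205, 252]) cube([22, 911, 138]);
translate([2142, 205, 252]) cube([22, 911, 138]);
translate([293, 154, 390]) cube([72, 1013, 23]);
translate([458, 154, 390]) cube([72, 1013, 23]);
translate([623, 154, 390]) cube([72, 1013, 23]);
translate([788, 154, 390]) cube([72, 1013, 23]);
translate([953, 154, 390]) cube([72, 1013, 23]);
translate([1118, 154, 390]) cube([72, 1013, 23]);
translate([1283, 154, 390]) cube([72, 1013, 23]);
translate([1448, 154, 390]) cube([72, 1013, 23]);
translate([1613, 154, 390]) cube([72, 1013, 23]);
translate([1778, 154, 390]) cube([72, 1013, 23]);
translate([1943, 154, 390]) cube([72, 1013, 23]);


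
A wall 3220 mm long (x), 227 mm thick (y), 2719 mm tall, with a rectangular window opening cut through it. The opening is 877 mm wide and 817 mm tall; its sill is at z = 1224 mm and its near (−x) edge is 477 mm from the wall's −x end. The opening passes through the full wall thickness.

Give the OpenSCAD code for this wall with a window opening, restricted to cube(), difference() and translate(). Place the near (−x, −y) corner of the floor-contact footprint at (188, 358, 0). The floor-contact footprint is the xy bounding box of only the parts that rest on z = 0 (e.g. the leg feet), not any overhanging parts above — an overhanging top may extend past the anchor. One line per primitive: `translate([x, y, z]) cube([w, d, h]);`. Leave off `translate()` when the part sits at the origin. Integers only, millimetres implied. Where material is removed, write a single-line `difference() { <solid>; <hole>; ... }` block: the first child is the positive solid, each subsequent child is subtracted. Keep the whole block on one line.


difference() { translate([188, 358, 0]) cube([3220, 227, 2719]); translate([665, 358, 1224]) cube([877, 227, 817]); }


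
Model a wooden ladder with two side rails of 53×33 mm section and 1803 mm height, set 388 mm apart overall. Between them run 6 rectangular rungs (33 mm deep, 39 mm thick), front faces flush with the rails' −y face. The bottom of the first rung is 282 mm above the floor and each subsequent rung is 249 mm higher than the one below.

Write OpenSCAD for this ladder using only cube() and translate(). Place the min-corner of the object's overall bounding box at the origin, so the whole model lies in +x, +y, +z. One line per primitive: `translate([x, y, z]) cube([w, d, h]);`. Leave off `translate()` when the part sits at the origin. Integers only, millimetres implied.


cube([53, 33, 1803]);
translate([335, 0, 0]) cube([53, 33, 1803]);
translate([53, 0, 282]) cube([282, 33, 39]);
translate([53, 0, 531]) cube([282, 33, 39]);
translate([53, 0, 780]) cube([282, 33, 39]);
translate([53, 0, 1029]) cube([282, 33, 39]);
translate([53, 0, 1278]) cube([282, 33, 39]);
translate([53, 0, 1527]) cube([282, 33, 39]);


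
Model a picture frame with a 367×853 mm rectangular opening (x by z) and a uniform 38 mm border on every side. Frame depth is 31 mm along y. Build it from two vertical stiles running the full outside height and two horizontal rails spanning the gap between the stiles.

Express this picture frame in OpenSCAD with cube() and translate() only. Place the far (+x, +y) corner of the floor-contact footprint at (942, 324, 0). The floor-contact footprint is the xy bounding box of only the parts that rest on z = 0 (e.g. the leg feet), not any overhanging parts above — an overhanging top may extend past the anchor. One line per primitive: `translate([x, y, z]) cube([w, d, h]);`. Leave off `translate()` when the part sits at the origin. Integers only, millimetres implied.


translate([499, 293, 0]) cube([38, 31, 929]);
translate([904, 293, 0]) cube([38, 31, 929]);
translate([537, 293, 0]) cube([367, 31, 38]);
translate([537, 293, 891]) cube([367, 31, 38]);


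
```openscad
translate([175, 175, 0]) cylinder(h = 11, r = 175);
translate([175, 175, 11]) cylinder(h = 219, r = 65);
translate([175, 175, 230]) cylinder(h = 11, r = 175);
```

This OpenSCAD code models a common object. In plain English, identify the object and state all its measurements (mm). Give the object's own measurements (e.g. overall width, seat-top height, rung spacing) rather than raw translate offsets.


A spool: two coaxial disc flanges of radius 175 mm and thickness 11 mm, joined by a core cylinder of radius 65 mm and height 219 mm. The lower flange rests on z = 0 and the three cylinders share a vertical axis.


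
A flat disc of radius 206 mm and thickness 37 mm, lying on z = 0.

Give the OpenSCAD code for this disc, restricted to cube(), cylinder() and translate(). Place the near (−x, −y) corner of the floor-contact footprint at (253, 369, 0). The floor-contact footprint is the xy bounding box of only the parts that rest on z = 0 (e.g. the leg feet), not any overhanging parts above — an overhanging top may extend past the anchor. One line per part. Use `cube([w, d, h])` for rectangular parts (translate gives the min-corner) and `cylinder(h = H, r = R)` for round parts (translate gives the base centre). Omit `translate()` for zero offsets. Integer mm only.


translate([459, 575, 0]) cylinder(h = 37, r = 206);


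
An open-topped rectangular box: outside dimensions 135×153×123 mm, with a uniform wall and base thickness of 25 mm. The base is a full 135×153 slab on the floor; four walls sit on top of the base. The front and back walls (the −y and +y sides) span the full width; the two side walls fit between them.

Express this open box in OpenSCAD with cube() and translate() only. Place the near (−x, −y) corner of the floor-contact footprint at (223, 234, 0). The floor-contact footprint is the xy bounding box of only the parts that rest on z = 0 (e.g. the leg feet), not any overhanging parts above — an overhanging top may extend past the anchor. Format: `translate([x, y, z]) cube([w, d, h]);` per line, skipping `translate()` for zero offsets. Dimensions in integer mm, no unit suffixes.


translate([223, 234, 0]) cube([135, 153, 25]);
translate([223, 234, 25]) cube([135, 25, 98]);
translate([223, 362, 25]) cube([135, 25, 98]);
translate([223, 259, 25]) cube([25, 103, 98]);
translate([333, 259, 25]) cube([25, 103, 98]);


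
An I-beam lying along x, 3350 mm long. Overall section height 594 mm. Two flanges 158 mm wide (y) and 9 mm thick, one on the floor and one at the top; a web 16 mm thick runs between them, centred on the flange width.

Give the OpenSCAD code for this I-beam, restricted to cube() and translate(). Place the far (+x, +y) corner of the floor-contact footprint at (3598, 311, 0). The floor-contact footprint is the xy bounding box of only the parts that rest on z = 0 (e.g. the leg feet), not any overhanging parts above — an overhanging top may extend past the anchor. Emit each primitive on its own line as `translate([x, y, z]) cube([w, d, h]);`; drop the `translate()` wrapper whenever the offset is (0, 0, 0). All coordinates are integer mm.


translate([248, 153, 0]) cube([3350, 158, 9]);
translate([248, 224, 9]) cube([3350, 16, 576]);
translate([248, 153, 585]) cube([3350, 158, 9]);


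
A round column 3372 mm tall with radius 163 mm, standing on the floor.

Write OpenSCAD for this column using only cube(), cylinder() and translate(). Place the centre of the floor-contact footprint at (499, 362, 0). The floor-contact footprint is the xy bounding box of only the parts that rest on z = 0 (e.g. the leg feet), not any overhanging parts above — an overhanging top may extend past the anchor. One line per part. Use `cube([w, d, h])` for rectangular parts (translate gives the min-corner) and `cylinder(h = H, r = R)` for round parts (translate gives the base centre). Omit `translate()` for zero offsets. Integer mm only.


translate([499, 362, 0]) cylinder(h = 3372, r = 163);


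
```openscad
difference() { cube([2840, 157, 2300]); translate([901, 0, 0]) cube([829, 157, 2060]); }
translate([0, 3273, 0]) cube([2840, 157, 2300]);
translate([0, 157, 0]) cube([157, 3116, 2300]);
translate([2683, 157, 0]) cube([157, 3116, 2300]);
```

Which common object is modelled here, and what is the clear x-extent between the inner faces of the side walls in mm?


A single room. The interior width is 2526 mm.

Four walls enclosing a rectangle with a door in the front wall — a room. Outside width 2840 minus two 157 mm walls gives 2526 mm.


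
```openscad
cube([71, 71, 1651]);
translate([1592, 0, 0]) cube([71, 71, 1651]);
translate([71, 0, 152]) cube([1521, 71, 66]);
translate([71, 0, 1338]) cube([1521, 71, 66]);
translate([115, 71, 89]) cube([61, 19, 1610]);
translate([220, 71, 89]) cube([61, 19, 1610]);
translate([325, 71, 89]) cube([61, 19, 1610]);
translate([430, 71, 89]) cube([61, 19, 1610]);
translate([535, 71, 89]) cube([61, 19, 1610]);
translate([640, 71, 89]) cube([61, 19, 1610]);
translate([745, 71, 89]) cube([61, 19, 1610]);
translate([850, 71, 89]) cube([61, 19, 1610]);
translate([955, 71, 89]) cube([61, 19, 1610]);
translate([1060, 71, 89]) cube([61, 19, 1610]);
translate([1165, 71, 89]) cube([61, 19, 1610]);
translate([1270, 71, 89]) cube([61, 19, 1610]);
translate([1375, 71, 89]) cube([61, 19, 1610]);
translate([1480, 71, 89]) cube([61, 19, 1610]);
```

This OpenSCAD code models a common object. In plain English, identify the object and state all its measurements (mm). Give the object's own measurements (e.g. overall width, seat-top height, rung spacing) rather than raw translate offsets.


A fence section. Two 71×71 mm posts, 1651 mm tall, stand on the floor with a clear span of 1521 mm between their inner faces. Two horizontal rails of 71×66 mm section span the gap between the posts with their undersides at z = 152 mm and z = 1338 mm, flush with the posts' −y face. 14 pickets, each 61 mm wide, 19 mm thick and 1610 mm tall, are fixed to the +y face of the rails with their bottoms at z = 89 mm, spaced across the span with a 44 mm gap after the −x post and between neighbouring pickets, with 51 mm left before the +x post.


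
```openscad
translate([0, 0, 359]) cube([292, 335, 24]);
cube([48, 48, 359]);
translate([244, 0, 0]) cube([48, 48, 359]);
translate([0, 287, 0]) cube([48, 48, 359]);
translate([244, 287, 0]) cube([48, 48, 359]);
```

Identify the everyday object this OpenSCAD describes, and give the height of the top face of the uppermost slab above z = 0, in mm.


A stool. The seat height is 383 mm.

A 292×335×24 slab at z = 359 on four corner posts — a stool. The seat top is 359 + 24 = 383 mm.


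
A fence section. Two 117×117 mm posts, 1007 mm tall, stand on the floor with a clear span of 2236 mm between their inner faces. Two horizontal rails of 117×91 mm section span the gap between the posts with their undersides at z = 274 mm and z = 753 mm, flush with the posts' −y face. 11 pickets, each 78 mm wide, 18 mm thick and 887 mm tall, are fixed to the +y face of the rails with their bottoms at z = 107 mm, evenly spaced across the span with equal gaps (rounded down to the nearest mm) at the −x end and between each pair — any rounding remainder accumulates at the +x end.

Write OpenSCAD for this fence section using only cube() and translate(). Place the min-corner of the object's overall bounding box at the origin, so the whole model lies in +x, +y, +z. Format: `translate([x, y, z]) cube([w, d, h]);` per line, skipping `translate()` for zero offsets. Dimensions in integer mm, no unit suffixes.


cube([117, 117, 1007]);
translate([2353, 0, 0]) cube([117, 117, 1007]);
translate([117, 0, 274]) cube([2236, 117, 91]);
translate([117, 0, 753]) cube([2236, 117, 91]);
translate([231, 117, 107]) cube([78, 18, 887]);
translate([423, 117, 107]) cube([78, 18, 887]);
translate([615, 117, 107]) cube([78, 18, 887]);
translate([807, 117, 107]) cube([78, 18, 887]);
translate([999, 117, 107]) cube([78, 18, 887]);
translate([1191, 117, 107]) cube([78, 18, 887]);
translate([1383, 117, 107]) cube([78, 18, 887]);
translate([1575, 117, 107]) cube([78, 18, 887]);
translate([1767, 117, 107]) cube([78, 18, 887]);
translate([1959, 117, 107]) cube([78, 18, 887]);
translate([2151, 117, 107]) cube([78, 18, 887]);


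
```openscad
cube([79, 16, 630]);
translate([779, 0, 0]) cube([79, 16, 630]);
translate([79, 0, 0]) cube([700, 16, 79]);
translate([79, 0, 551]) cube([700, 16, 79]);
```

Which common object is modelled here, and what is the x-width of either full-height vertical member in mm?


A picture frame. The border width is 79 mm.

Four thin pieces enclosing a rectangular opening — a picture frame. The two full-height stiles are 630 mm tall; the top rail sits at z = 551 and is 79 mm tall, so the border above the opening is 630 − 551 = 79 mm, matching the stile x-width.


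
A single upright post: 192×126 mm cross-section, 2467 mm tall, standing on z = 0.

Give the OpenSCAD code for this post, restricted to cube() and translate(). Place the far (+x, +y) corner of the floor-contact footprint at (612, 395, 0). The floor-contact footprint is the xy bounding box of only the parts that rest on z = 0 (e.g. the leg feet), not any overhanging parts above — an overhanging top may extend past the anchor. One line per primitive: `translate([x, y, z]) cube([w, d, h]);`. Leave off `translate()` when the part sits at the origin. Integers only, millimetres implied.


translate([420, 269, 0]) cube([192, 126, 2467]);


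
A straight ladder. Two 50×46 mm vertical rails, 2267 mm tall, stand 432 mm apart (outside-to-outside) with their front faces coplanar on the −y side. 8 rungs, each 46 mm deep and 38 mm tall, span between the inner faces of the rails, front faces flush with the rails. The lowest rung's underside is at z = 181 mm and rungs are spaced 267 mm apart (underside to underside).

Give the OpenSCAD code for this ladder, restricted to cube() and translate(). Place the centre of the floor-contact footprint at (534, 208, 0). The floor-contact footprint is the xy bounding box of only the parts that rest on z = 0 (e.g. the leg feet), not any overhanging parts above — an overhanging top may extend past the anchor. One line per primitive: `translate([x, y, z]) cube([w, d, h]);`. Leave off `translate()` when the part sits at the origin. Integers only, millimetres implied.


translate([318, 185, 0]) cube([50, 46, 2267]);
translate([700, 185, 0]) cube([50, 46, 2267]);
translate([368, 185, 181]) cube([332, 46, 38]);
translate([368, 185, 448]) cube([332, 46, 38]);
translate([368, 185, 715]) cube([332, 46, 38]);
translate([368, 185, 982]) cube([332, 46, 38]);
translate([368, 185, 1249]) cube([332, 46, 38]);
translate([368, 185, 1516]) cube([332, 46, 38]);
translate([368, 185, 1783]) cube([332, 46, 38]);
translate([368, 185, 2050]) cube([332, 46, 38]);


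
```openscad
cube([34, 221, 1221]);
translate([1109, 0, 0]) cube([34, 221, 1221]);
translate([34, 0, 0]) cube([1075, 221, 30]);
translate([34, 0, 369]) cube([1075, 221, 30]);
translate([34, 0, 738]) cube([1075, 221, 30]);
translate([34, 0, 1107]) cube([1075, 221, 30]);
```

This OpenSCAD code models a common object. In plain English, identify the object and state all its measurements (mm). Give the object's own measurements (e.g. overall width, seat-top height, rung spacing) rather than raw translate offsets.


An open bookshelf. Two side panels, each 34 mm thick, 221 mm deep and 1221 mm tall, stand 1143 mm apart (outside-to-outside). Between them sit 4 shelves, each 30 mm thick and 221 mm deep, spanning the full gap between the sides. The bottom shelf rests on the floor (its underside at z = 0) and the clear gap between one shelf's top and the next shelf's underside is 339 mm.


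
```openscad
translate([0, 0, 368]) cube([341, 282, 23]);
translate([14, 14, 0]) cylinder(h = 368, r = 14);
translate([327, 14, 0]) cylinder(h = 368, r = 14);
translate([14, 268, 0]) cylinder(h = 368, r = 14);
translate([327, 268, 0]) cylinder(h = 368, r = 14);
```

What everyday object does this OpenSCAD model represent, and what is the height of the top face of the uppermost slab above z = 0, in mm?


A stool. The seat height is 391 mm.

A 341×282×23 slab at z = 368 on four corner cylinders — a stool. The seat top is 368 + 23 = 391 mm.


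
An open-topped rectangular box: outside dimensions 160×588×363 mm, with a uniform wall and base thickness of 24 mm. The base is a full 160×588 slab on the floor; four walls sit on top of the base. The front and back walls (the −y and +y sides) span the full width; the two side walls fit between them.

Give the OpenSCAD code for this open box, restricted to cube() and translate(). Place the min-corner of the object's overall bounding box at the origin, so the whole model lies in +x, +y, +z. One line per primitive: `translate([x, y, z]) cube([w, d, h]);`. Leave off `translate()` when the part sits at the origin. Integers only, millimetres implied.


cube([160, 588, 24]);
translate([0, 0, 24]) cube([160, 24, 339]);
translate([0, 564, 24]) cube([160, 24, 339]);
translate([0, 24, 24]) cube([24, 540, 339]);
translate([136, 24, 24]) cube([24, 540, 339]);


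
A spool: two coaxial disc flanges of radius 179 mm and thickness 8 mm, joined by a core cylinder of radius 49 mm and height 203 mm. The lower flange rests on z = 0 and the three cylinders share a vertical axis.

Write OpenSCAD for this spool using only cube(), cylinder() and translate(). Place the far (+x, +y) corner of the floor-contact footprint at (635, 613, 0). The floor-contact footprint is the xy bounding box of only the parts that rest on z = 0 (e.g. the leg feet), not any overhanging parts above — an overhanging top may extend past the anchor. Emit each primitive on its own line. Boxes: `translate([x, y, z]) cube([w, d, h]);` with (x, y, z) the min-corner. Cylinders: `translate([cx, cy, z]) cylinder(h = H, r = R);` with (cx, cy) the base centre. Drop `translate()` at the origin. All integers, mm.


translate([456, 434, 0]) cylinder(h = 8, r = 179);
translate([456, 434, 8]) cylinder(h = 203, r = 49);
translate([456, 434, 211]) cylinder(h = 8, r = 179);


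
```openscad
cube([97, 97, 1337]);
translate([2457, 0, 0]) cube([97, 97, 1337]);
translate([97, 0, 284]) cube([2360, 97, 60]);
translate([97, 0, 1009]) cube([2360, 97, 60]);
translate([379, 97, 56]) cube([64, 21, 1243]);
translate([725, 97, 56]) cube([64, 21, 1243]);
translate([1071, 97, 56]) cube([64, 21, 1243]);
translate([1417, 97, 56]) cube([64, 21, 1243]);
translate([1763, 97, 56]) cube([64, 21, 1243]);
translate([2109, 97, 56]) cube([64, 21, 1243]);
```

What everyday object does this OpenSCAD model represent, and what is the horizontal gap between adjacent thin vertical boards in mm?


A fence section. The picket gap is 282 mm.

Two posts, two rails, 6 pickets — a fence section. Span 2360 mm holds 6 pickets of 64 mm with 7 equal gaps: ⌊(2360 − 6·64) / 7⌋ = 282 mm.


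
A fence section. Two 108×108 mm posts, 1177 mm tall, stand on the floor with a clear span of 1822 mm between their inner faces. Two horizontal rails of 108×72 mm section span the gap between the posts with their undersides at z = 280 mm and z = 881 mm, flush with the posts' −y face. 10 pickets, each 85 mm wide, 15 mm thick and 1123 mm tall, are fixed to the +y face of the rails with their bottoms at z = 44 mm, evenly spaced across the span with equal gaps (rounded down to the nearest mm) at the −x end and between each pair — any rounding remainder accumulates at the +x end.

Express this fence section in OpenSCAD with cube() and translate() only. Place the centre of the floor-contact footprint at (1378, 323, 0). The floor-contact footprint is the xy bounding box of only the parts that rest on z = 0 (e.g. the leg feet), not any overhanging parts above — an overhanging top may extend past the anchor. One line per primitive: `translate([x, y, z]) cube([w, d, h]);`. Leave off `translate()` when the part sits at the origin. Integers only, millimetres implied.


translate([359, 269, 0]) cube([108, 108, 1177]);
translate([2289, 269, 0]) cube([108, 108, 1177]);
translate([467, 269, 280]) cube([1822, 108, 72]);
translate([467, 269, 881]) cube([1822, 108, 72]);
translate([555, 377, 44]) cube([85, 15, 1123]);
translate([728, 377, 44]) cube([85, 15, 1123]);
translate([901, 377, 44]) cube([85, 15, 1123]);
translate([1074, 377, 44]) cube([85, 15, 1123]);
translate([1247, 377, 44]) cube([85, 15, 1123]);
translate([1420, 377, 44]) cube([85, 15, 1123]);
translate([1593, 377, 44]) cube([85, 15, 1123]);
translate([1766, 377, 44]) cube([85, 15, 1123]);
translate([1939, 377, 44]) cube([85, 15, 1123]);
translate([2112, 377, 44]) cube([85, 15, 1123]);


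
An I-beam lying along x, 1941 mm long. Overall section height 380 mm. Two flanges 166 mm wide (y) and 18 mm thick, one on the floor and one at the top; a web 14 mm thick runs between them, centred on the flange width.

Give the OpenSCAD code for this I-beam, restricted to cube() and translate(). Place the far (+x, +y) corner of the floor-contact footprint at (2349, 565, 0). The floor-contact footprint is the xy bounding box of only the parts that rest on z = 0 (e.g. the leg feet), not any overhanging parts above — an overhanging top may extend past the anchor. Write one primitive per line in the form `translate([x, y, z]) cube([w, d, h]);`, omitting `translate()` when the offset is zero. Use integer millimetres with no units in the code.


translate([408, 399, 0]) cube([1941, 166, 18]);
translate([408, 475, 18]) cube([1941, 14, 344]);
translate([408, 399, 362]) cube([1941, 166, 18]);


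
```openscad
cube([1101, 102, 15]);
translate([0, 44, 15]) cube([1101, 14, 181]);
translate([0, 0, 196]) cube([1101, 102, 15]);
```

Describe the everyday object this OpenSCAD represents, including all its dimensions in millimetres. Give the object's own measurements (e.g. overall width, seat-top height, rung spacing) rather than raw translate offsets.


An I-beam lying along x, 1101 mm long. Overall section height 211 mm. Two flanges 102 mm wide (y) and 15 mm thick, one on the floor and one at the top; a web 14 mm thick runs between them, centred on the flange width.


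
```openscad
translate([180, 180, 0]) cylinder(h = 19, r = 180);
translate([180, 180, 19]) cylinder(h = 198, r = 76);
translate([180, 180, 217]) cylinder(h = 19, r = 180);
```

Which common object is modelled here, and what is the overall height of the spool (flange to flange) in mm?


A spool. The overall height is 236 mm.

Three coaxial cylinders, large–small–large — a spool. Two 19 mm flanges and a 198 mm core give 19 + 198 + 19 = 236 mm.


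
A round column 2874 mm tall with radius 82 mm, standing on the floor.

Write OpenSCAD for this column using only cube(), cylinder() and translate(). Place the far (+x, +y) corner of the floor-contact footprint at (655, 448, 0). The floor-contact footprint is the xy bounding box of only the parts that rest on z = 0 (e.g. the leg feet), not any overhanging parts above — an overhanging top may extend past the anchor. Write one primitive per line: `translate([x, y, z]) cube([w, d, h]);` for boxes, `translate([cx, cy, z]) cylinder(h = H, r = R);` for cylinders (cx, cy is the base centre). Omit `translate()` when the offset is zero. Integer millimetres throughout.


translate([573, 366, 0]) cylinder(h = 2874, r = 82);


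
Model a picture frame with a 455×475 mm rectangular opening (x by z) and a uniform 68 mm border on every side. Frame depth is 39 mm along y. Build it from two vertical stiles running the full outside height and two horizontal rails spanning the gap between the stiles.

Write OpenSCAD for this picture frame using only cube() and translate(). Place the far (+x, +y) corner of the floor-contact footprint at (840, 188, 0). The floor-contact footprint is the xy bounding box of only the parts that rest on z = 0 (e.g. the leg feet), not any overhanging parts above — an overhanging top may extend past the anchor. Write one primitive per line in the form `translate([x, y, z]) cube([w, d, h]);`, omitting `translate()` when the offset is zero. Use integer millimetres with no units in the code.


translate([249, 149, 0]) cube([68, 39, 611]);
translate([772, 149, 0]) cube([68, 39, 611]);
translate([317, 149, 0]) cube([455, 39, 68]);
translate([317, 149, 543]) cube([455, 39, 68]);


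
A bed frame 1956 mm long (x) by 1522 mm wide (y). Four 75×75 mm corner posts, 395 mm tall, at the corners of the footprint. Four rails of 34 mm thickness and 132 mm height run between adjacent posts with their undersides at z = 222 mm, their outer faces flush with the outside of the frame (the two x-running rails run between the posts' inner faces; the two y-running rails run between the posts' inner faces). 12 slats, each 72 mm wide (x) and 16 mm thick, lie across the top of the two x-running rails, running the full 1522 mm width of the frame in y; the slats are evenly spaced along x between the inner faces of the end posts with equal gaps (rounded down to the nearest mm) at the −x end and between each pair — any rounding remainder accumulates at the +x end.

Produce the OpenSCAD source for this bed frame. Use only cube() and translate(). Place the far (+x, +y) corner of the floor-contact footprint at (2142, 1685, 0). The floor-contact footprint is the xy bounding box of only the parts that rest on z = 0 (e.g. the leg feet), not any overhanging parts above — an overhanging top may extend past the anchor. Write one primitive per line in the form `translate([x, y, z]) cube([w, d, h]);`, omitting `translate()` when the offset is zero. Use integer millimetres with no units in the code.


translate([186, 163, 0]) cube([75, 75, 395]);
translate([186, 1610, 0]) cube([75, 75, 395]);
translate([2067, 163, 0]) cube([75, 75, 395]);
translate([2067, 1610, 0]) cube([75, 75, 395]);
translate([261, 163, 222]) cube([1806, 34, 132]);
translate([261, 1651, 222]) cube([1806, 34, 132]);
translate([186, 238, 222]) cube([34, 1372, 132]);
translate([2108, 238, 222]) cube([34, 1372, 132]);
translate([333, 163, 354]) cube([72, 1522, 16]);
translate([477, 163, 354]) cube([72, 1522, 16]);
translate([621, 163, 354]) cube([72, 1522, 16]);
translate([765, 163, 354]) cube([72, 1522, 16]);
translate([909, 163, 354]) cube([72, 1522, 16]);
translate([1053, 163, 354]) cube([72, 1522, 16]);
translate([1197, 163, 354]) cube([72, 1522, 16]);
translate([1341, 163, 354]) cube([72, 1522, 16]);
translate([1485, 163, 354]) cube([72, 1522, 16]);
translate([1629, 163, 354]) cube([72, 1522, 16]);
translate([1773, 163, 354]) cube([72, 1522, 16]);
translate([1917, 163, 354]) cube([72, 1522, 16]);


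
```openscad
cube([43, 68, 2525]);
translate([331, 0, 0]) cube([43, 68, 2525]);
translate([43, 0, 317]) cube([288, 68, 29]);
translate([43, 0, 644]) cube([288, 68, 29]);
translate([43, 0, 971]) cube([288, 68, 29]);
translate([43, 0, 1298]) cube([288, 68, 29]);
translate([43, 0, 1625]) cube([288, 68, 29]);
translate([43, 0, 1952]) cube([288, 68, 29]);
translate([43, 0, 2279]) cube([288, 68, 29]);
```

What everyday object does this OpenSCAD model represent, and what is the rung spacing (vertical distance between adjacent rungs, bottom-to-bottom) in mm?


A ladder. The rung spacing is 327 mm.

Two tall 43×68 posts with 7 short bars between them — a ladder. Adjacent rungs sit at z = 317 and z = 644, so the spacing is 644 − 317 = 327 mm.


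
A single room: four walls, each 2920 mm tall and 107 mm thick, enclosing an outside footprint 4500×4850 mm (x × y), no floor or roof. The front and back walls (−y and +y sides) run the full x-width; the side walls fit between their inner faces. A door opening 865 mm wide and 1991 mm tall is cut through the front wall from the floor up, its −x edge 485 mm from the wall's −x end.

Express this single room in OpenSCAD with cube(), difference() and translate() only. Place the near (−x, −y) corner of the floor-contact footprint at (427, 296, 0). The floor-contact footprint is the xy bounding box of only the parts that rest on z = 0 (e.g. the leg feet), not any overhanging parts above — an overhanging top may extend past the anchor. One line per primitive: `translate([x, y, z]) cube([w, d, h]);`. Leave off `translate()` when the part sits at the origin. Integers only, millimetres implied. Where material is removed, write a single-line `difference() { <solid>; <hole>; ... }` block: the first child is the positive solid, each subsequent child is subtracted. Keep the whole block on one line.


difference() { translate([427, 296, 0]) cube([4500, 107, 2920]); translate([912, 296, 0]) cube([865, 107, 1991]); }
translate([427, 5039, 0]) cube([4500, 107, 2920]);
translate([427, 403, 0]) cube([107, 4636, 2920]);
translate([4820, 403, 0]) cube([107, 4636, 2920]);


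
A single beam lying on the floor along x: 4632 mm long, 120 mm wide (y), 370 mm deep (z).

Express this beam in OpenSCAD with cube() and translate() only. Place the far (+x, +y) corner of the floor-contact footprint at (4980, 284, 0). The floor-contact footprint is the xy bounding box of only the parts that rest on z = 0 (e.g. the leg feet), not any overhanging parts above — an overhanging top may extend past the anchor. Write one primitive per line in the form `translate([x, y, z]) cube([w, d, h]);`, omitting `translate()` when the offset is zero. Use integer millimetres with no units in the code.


translate([348, 164, 0]) cube([4632, 120, 370]);


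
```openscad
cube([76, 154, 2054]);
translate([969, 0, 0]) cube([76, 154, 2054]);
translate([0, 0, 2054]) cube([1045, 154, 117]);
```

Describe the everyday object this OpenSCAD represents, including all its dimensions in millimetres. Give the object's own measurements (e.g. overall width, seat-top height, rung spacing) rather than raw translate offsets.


A door frame. The clear opening is 893 mm wide and 2054 mm high. Two 76 mm wide jambs, 154 mm deep, stand either side of the opening from the floor to the top of the opening. A 117 mm thick head sits across the top of both jambs, spanning the full outside width of the frame.


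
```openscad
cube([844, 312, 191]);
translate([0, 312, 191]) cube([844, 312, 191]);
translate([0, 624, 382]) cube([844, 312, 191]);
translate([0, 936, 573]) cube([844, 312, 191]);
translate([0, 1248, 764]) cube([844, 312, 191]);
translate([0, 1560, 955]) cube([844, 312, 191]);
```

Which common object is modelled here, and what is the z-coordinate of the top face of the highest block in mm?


A staircase. The total rise is 1146 mm.

6 identical blocks, each offset up and back from the previous — a staircase. Each step is 191 mm tall and there are 6 of them, so the total rise is 6 × 191 = 1146 mm.


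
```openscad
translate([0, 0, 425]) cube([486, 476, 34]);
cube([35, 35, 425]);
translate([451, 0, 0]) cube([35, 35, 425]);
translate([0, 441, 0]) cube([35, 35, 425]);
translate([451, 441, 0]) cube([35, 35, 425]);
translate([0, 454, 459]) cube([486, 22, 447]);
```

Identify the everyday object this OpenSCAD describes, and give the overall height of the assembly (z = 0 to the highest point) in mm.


A chair. The overall height is 906 mm.

A slab on four corner posts with a tall panel at the back — a chair. The seat slab sits at z = 425 with thickness 34, and the 447 mm backrest starts at the seat top, so the overall height is 425 + 34 + 447 = 906 mm.
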